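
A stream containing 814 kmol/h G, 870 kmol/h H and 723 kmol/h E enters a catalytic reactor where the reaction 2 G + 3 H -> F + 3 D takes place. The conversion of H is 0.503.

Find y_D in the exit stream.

H reacted = 0.503 × 870 = 437.6 kmol/h; ν_H = −3, so ξ = 437.6/3 = 145.9 kmol/h.
Outlet amounts (n = n₀ + ν ξ):
  G: 814 − 2(145.9) = 522.3
  H: 870 − 3(145.9) = 432.4
  F: 0 + 1(145.9) = 145.9
  D: 0 + 3(145.9) = 437.6
  E: 723 (inert)
Total out = 2261 kmol/h; y_D = 437.6 / 2261 = 0.1935.

0.194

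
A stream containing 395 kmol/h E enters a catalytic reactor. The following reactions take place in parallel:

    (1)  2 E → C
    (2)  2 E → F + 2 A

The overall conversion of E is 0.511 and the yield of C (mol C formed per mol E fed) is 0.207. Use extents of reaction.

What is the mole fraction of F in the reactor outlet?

0.0576

Yield of C: 1ξ₁ / 395 = 0.207 → ξ₁ = 81.77 kmol/h.
Conversion of E: 2ξ₁ + 2ξ₂ = 0.511 × 395 = 201.8 → ξ₂ = 19.16 kmol/h.
Outlet amounts (n = n₀ + Σ ν·ξ):
  E: 395 − 2(81.77) − 2(19.16) = 193.2
  C: 0 + 1(81.77) = 81.77
  F: 0 + 1(19.16) = 19.16
  A: 0 + 2(19.16) = 38.31
Total out = 332.4 kmol/h; y_F = 19.16 / 332.4 = 0.05764.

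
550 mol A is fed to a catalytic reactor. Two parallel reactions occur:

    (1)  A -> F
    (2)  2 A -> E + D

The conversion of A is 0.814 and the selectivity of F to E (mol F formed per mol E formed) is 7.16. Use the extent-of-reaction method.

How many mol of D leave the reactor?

Conversion of A: A consumed = 0.814 × 550 = 447.7 mol = 1ξ₁ + 2ξ₂.
Selectivity: 1ξ₁ / (1ξ₂) = 7.16 → ξ₁ = 7.16 ξ₂.
Substitute: (1·7.16 + 2) ξ₂ = 447.7 → ξ₂ = 48.88 mol, ξ₁ = 349.9 mol.
Outlet amounts (n = n₀ + Σ ν·ξ):
  A: 550 − 1(349.9) − 2(48.88) = 102.3
  F: 0 + 1(349.9) = 349.9
  E: 0 + 1(48.88) = 48.88
  D: 0 + 1(48.88) = 48.88

48.9 mol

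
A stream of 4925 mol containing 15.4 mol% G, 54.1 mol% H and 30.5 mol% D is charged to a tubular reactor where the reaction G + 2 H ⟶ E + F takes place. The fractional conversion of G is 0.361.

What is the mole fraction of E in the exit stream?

G reacted = 0.361 × 758.5 = 273.8 mol; ν_G = −1, so ξ = 273.8/1 = 273.8 mol.
Outlet amounts (n = n₀ + ν ξ):
  G: 758.5 − 1(273.8) = 484.6
  H: 2664 − 2(273.8) = 2117
  E: 0 + 1(273.8) = 273.8
  F: 0 + 1(273.8) = 273.8
  D: 1502 (inert)
Total out = 4651 mol; y_E = 273.8 / 4651 = 0.05887.

0.0589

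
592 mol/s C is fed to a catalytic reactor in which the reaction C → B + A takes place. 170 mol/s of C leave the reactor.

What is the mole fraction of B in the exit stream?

0.416

For C: n = n₀ − 1ξ → 170 = 592 − 1ξ, giving ξ = 422 mol/s.
Outlet amounts (n = n₀ + ν ξ):
  C: 592 − 1(422) = 170
  B: 0 + 1(422) = 422
  A: 0 + 1(422) = 422
Total out = 1014 mol/s; y_B = 422 / 1014 = 0.4162.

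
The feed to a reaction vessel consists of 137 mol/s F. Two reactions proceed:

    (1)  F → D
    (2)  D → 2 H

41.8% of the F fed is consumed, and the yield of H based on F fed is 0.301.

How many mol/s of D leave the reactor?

36.6 mol/s

Conversion of F: F consumed = 1ξ₁ = 0.418 × 137 → ξ₁ = 57.27 mol/s.
Yield of H: 2ξ₂ / 137 = 0.301 → ξ₂ = 20.62 mol/s.
Outlet amounts (n = n₀ + Σ ν·ξ):
  F: 137 − 1(57.27) = 79.73
  D: 0 + 1(57.27) − 1(20.62) = 36.65
  H: 0 + 2(20.62) = 41.24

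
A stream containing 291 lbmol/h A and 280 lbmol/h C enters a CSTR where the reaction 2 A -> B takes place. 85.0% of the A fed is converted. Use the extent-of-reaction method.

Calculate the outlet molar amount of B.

124 lbmol/h

A reacted = 0.85 × 291 = 247.3 lbmol/h; ν_A = −2, so ξ = 247.3/2 = 123.7 lbmol/h.
Outlet amounts (n = n₀ + ν ξ):
  A: 291 − 2(123.7) = 43.65
  B: 0 + 1(123.7) = 123.7
  C: 280 (inert)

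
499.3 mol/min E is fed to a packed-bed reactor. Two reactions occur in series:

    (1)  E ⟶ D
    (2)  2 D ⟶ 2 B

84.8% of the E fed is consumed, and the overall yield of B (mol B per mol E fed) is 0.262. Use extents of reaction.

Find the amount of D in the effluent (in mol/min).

Conversion of E: E consumed = 1ξ₁ = 0.848 × 499.3 → ξ₁ = 423.4 mol/min.
Yield of B: 2ξ₂ / 499.3 = 0.262 → ξ₂ = 65.41 mol/min.
Outlet amounts (n = n₀ + Σ ν·ξ):
  E: 499.3 − 1(423.4) = 75.89
  D: 0 + 1(423.4) − 2(65.41) = 292.6
  B: 0 + 2(65.41) = 130.8

293 mol/min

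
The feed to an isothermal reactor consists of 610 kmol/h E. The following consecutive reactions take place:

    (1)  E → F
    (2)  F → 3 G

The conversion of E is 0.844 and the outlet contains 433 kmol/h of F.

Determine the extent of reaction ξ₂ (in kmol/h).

Conversion of E: E consumed = 1ξ₁ = 0.844 × 610 → ξ₁ = 514.8 kmol/h.
F balance: n_F = 0 + 1ξ₁ − 1ξ₂ = 433 → ξ₂ = (1·514.8 − 433)/1 = 81.84 kmol/h.
Outlet amounts (n = n₀ + Σ ν·ξ):
  E: 610 − 1(514.8) = 95.16
  F: 0 + 1(514.8) − 1(81.84) = 433
  G: 0 + 3(81.84) = 245.5

ξ₂ = 81.8 kmol/h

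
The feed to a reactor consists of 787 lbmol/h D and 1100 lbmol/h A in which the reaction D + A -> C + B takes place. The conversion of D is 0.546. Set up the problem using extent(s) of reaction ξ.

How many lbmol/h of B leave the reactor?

430 lbmol/h

D reacted = 0.546 × 787 = 429.7 lbmol/h; ν_D = −1, so ξ = 429.7/1 = 429.7 lbmol/h.
Outlet amounts (n = n₀ + ν ξ):
  D: 787 − 1(429.7) = 357.3
  A: 1100 − 1(429.7) = 670.3
  C: 0 + 1(429.7) = 429.7
  B: 0 + 1(429.7) = 429.7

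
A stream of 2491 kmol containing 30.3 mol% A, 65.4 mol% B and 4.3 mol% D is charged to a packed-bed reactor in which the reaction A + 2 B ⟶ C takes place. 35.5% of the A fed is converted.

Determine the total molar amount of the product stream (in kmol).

1960 kmol

A reacted = 0.355 × 754.8 = 267.9 kmol; ν_A = −1, so ξ = 267.9/1 = 267.9 kmol.
Outlet amounts (n = n₀ + ν ξ):
  A: 754.8 − 1(267.9) = 486.8
  B: 1629 − 2(267.9) = 1093
  C: 0 + 1(267.9) = 267.9
  D: 107.1 (inert)
Total out = 486.8 + 1093 + 267.9 + 107.1 = 1955 kmol.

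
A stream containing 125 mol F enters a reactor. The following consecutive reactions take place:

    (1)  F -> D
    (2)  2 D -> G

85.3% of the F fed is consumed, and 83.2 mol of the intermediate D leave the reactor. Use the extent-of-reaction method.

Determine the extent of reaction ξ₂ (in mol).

Conversion of F: F consumed = 1ξ₁ = 0.853 × 125 → ξ₁ = 106.6 mol.
D balance: n_D = 0 + 1ξ₁ − 2ξ₂ = 83.2 → ξ₂ = (1·106.6 − 83.2)/2 = 11.71 mol.
Outlet amounts (n = n₀ + Σ ν·ξ):
  F: 125 − 1(106.6) = 18.38
  D: 0 + 1(106.6) − 2(11.71) = 83.2
  G: 0 + 1(11.71) = 11.71

ξ₂ = 11.7 mol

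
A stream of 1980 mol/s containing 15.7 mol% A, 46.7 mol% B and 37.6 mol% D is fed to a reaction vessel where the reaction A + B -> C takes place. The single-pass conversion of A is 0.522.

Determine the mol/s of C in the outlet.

A reacted = 0.522 × 310.9 = 162.3 mol/s; ν_A = −1, so ξ = 162.3/1 = 162.3 mol/s.
Outlet amounts (n = n₀ + ν ξ):
  A: 310.9 − 1(162.3) = 148.6
  B: 924.7 − 1(162.3) = 762.4
  C: 0 + 1(162.3) = 162.3
  D: 744.5 (inert)

162 mol/s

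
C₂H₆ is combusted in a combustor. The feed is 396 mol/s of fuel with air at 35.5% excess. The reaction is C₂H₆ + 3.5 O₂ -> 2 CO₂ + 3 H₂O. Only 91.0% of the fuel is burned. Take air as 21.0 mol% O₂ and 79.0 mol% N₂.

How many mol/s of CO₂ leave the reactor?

Stoichiometric O₂ = 3.5 × 396 = 1386 mol/s; O₂ fed = 1386 × 1.355 = 1878 mol/s.
N₂ fed = 1878 × 79/21 = 7065 mol/s.
Fuel reacted = 0.91 × 396 → ξ = 360.4 mol/s.
Outlet (n = n₀ + ν ξ):
  C₂H₆: 396 − 1(360.4) = 35.64
  O₂: 1878 − 3.5(360.4) = 616.8
  N₂: 7065 (inert)
  CO₂: 0 + 2(360.4) = 720.7
  H₂O: 0 + 3(360.4) = 1081

721 mol/s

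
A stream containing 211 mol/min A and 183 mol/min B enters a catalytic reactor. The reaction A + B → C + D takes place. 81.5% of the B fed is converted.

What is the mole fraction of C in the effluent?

B reacted = 0.815 × 183 = 149.1 mol/min; ν_B = −1, so ξ = 149.1/1 = 149.1 mol/min.
Outlet amounts (n = n₀ + ν ξ):
  A: 211 − 1(149.1) = 61.86
  B: 183 − 1(149.1) = 33.86
  C: 0 + 1(149.1) = 149.1
  D: 0 + 1(149.1) = 149.1
Total out = 394 mol/min; y_C = 149.1 / 394 = 0.3785.

0.379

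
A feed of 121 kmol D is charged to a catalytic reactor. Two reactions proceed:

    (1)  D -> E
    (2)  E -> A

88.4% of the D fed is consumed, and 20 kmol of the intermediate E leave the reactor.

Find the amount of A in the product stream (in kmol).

87 kmol

Conversion of D: D consumed = 1ξ₁ = 0.884 × 121 → ξ₁ = 107 kmol.
E balance: n_E = 0 + 1ξ₁ − 1ξ₂ = 20 → ξ₂ = (1·107 − 20)/1 = 86.96 kmol.
Outlet amounts (n = n₀ + Σ ν·ξ):
  D: 121 − 1(107) = 14.04
  E: 0 + 1(107) − 1(86.96) = 20
  A: 0 + 1(86.96) = 86.96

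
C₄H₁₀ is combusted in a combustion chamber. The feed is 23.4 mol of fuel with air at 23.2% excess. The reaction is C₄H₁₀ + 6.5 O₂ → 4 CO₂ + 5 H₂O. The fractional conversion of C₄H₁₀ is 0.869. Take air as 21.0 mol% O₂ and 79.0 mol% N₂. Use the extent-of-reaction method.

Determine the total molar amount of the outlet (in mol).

946 mol

Stoichiometric O₂ = 6.5 × 23.4 = 152.1 mol; O₂ fed = 152.1 × 1.232 = 187.4 mol.
N₂ fed = 187.4 × 79/21 = 704.9 mol.
Fuel reacted = 0.869 × 23.4 → ξ = 20.33 mol.
Outlet (n = n₀ + ν ξ):
  C₄H₁₀: 23.4 − 1(20.33) = 3.065
  O₂: 187.4 − 6.5(20.33) = 55.21
  N₂: 704.9 (inert)
  CO₂: 0 + 4(20.33) = 81.34
  H₂O: 0 + 5(20.33) = 101.7
Total out = 3.065 + 55.21 + 704.9 + 81.34 + 101.7 = 946.2 mol.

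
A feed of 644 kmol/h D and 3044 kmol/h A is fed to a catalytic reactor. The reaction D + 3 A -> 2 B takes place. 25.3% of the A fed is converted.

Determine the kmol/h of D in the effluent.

A reacted = 0.253 × 3044 = 770.1 kmol/h; ν_A = −3, so ξ = 770.1/3 = 256.7 kmol/h.
Outlet amounts (n = n₀ + ν ξ):
  D: 644 − 1(256.7) = 387.3
  A: 3044 − 3(256.7) = 2274
  B: 0 + 2(256.7) = 513.4

387 kmol/h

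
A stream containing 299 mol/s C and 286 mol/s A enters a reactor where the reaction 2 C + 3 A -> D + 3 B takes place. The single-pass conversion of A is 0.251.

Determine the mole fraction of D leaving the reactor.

A reacted = 0.251 × 286 = 71.79 mol/s; ν_A = −3, so ξ = 71.79/3 = 23.93 mol/s.
Outlet amounts (n = n₀ + ν ξ):
  C: 299 − 2(23.93) = 251.1
  A: 286 − 3(23.93) = 214.2
  D: 0 + 1(23.93) = 23.93
  B: 0 + 3(23.93) = 71.79
Total out = 561.1 mol/s; y_D = 23.93 / 561.1 = 0.04265.

0.0426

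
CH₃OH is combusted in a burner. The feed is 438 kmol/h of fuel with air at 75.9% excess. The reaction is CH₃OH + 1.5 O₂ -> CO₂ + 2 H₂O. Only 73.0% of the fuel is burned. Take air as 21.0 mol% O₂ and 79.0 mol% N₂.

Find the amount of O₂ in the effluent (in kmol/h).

Stoichiometric O₂ = 1.5 × 438 = 657 kmol/h; O₂ fed = 657 × 1.759 = 1156 kmol/h.
N₂ fed = 1156 × 79/21 = 4347 kmol/h.
Fuel reacted = 0.73 × 438 → ξ = 319.7 kmol/h.
Outlet (n = n₀ + ν ξ):
  CH₃OH: 438 − 1(319.7) = 118.3
  O₂: 1156 − 1.5(319.7) = 676.1
  N₂: 4347 (inert)
  CO₂: 0 + 1(319.7) = 319.7
  H₂O: 0 + 2(319.7) = 639.5

676 kmol/h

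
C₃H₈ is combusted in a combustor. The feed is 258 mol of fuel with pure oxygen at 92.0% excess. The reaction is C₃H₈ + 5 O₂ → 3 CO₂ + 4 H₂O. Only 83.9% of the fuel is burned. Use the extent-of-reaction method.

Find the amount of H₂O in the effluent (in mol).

Stoichiometric O₂ = 5 × 258 = 1290 mol; O₂ fed = 1290 × 1.920 = 2477 mol.
Fuel reacted = 0.839 × 258 → ξ = 216.5 mol.
Outlet (n = n₀ + ν ξ):
  C₃H₈: 258 − 1(216.5) = 41.54
  O₂: 2477 − 5(216.5) = 1394
  CO₂: 0 + 3(216.5) = 649.4
  H₂O: 0 + 4(216.5) = 865.8

866 mol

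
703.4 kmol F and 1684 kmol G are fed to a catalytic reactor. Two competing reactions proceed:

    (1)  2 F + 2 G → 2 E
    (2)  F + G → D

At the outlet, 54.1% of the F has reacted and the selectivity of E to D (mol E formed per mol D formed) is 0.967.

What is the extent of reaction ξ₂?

ξ₂ = 193 kmol

Conversion of F: F consumed = 0.541 × 703.4 = 380.5 kmol = 2ξ₁ + 1ξ₂.
Selectivity: 2ξ₁ / (1ξ₂) = 0.967 → ξ₁ = 0.4835 ξ₂.
Substitute: (2·0.4835 + 1) ξ₂ = 380.5 → ξ₂ = 193.5 kmol, ξ₁ = 93.54 kmol.
Outlet amounts (n = n₀ + Σ ν·ξ):
  F: 703.4 − 2(93.54) − 1(193.5) = 322.9
  G: 1684 − 2(93.54) − 1(193.5) = 1303
  E: 0 + 2(93.54) = 187.1
  D: 0 + 1(193.5) = 193.5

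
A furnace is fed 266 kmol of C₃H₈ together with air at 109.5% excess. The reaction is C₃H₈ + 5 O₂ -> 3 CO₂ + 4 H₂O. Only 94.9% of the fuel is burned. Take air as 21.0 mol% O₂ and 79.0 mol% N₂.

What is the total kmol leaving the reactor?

Stoichiometric O₂ = 5 × 266 = 1330 kmol; O₂ fed = 1330 × 2.095 = 2786 kmol.
N₂ fed = 2786 × 79/21 = 10480 kmol.
Fuel reacted = 0.949 × 266 → ξ = 252.4 kmol.
Outlet (n = n₀ + ν ξ):
  C₃H₈: 266 − 1(252.4) = 13.57
  O₂: 2786 − 5(252.4) = 1524
  N₂: 10480 (inert)
  CO₂: 0 + 3(252.4) = 757.3
  H₂O: 0 + 4(252.4) = 1010
Total out = 13.57 + 1524 + 10480 + 757.3 + 1010 = 13790 kmol.

13800 kmol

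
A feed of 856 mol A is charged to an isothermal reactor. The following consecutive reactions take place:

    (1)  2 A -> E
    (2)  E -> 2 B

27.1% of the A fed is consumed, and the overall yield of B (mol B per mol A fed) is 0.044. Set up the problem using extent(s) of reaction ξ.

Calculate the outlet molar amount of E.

97.2 mol

Conversion of A: A consumed = 2ξ₁ = 0.271 × 856 → ξ₁ = 116 mol.
Yield of B: 2ξ₂ / 856 = 0.044 → ξ₂ = 18.83 mol.
Outlet amounts (n = n₀ + Σ ν·ξ):
  A: 856 − 2(116) = 624
  E: 0 + 1(116) − 1(18.83) = 97.16
  B: 0 + 2(18.83) = 37.66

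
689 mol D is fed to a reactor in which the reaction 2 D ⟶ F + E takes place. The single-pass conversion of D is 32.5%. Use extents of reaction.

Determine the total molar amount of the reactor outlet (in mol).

689 mol

D reacted = 0.325 × 689 = 223.9 mol; ν_D = −2, so ξ = 223.9/2 = 112 mol.
Outlet amounts (n = n₀ + ν ξ):
  D: 689 − 2(112) = 465.1
  F: 0 + 1(112) = 112
  E: 0 + 1(112) = 112
Total out = 465.1 + 112 + 112 = 689 mol.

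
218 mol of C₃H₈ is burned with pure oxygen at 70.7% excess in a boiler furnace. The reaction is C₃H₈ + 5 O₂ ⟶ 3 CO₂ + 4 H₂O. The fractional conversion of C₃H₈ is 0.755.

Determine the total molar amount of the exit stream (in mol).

2240 mol

Stoichiometric O₂ = 5 × 218 = 1090 mol; O₂ fed = 1090 × 1.707 = 1861 mol.
Fuel reacted = 0.755 × 218 → ξ = 164.6 mol.
Outlet (n = n₀ + ν ξ):
  C₃H₈: 218 − 1(164.6) = 53.41
  O₂: 1861 − 5(164.6) = 1038
  CO₂: 0 + 3(164.6) = 493.8
  H₂O: 0 + 4(164.6) = 658.4
Total out = 53.41 + 1038 + 493.8 + 658.4 = 2243 mol.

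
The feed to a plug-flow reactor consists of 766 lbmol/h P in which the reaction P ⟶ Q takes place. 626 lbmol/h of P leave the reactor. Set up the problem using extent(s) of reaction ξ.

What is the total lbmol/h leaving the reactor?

For P: n = n₀ − 1ξ → 626 = 766 − 1ξ, giving ξ = 140 lbmol/h.
Outlet amounts (n = n₀ + ν ξ):
  P: 766 − 1(140) = 626
  Q: 0 + 1(140) = 140
Total out = 626 + 140 = 766 lbmol/h.

766 lbmol/h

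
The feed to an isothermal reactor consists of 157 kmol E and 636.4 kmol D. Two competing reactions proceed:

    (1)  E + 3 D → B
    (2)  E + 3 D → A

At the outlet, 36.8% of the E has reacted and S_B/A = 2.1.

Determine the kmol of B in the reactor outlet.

Conversion of E: E consumed = 0.368 × 157 = 57.78 kmol = 1ξ₁ + 1ξ₂.
Selectivity: 1ξ₁ / (1ξ₂) = 2.1 → ξ₁ = 2.1 ξ₂.
Substitute: (1·2.1 + 1) ξ₂ = 57.78 → ξ₂ = 18.64 kmol, ξ₁ = 39.14 kmol.
Outlet amounts (n = n₀ + Σ ν·ξ):
  E: 157 − 1(39.14) − 1(18.64) = 99.22
  D: 636.4 − 3(39.14) − 3(18.64) = 463.1
  B: 0 + 1(39.14) = 39.14
  A: 0 + 1(18.64) = 18.64

39.1 kmol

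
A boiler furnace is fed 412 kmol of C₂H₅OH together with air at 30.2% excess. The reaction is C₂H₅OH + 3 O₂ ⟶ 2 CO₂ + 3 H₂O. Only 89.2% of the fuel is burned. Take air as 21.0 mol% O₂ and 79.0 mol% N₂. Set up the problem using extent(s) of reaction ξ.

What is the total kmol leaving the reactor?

Stoichiometric O₂ = 3 × 412 = 1236 kmol; O₂ fed = 1236 × 1.302 = 1609 kmol.
N₂ fed = 1609 × 79/21 = 6054 kmol.
Fuel reacted = 0.892 × 412 → ξ = 367.5 kmol.
Outlet (n = n₀ + ν ξ):
  C₂H₅OH: 412 − 1(367.5) = 44.5
  O₂: 1609 − 3(367.5) = 506.8
  N₂: 6054 (inert)
  CO₂: 0 + 2(367.5) = 735
  H₂O: 0 + 3(367.5) = 1103
Total out = 44.5 + 506.8 + 6054 + 735 + 1103 = 8443 kmol.

8440 kmol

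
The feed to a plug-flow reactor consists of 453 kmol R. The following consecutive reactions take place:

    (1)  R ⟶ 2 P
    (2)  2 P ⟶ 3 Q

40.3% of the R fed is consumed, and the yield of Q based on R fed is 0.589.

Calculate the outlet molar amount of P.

Conversion of R: R consumed = 1ξ₁ = 0.403 × 453 → ξ₁ = 182.6 kmol.
Yield of Q: 3ξ₂ / 453 = 0.589 → ξ₂ = 88.94 kmol.
Outlet amounts (n = n₀ + Σ ν·ξ):
  R: 453 − 1(182.6) = 270.4
  P: 0 + 2(182.6) − 2(88.94) = 187.2
  Q: 0 + 3(88.94) = 266.8

187 kmol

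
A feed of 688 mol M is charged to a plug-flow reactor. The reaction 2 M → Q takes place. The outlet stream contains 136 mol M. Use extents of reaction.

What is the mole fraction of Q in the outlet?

For M: n = n₀ − 2ξ → 136 = 688 − 2ξ, giving ξ = 276 mol.
Outlet amounts (n = n₀ + ν ξ):
  M: 688 − 2(276) = 136
  Q: 0 + 1(276) = 276
Total out = 412 mol; y_Q = 276 / 412 = 0.6699.

0.67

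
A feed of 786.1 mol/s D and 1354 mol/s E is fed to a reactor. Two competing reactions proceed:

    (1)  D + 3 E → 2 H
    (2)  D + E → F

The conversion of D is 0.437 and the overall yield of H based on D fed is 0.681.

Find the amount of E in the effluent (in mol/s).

475 mol/s

Yield of H: 2ξ₁ / 786.1 = 0.681 → ξ₁ = 267.7 mol/s.
Conversion of D: 1ξ₁ + 1ξ₂ = 0.437 × 786.1 = 343.5 → ξ₂ = 75.86 mol/s.
Outlet amounts (n = n₀ + Σ ν·ξ):
  D: 786.1 − 1(267.7) − 1(75.86) = 442.6
  E: 1354 − 3(267.7) − 1(75.86) = 475.1
  H: 0 + 2(267.7) = 535.3
  F: 0 + 1(75.86) = 75.86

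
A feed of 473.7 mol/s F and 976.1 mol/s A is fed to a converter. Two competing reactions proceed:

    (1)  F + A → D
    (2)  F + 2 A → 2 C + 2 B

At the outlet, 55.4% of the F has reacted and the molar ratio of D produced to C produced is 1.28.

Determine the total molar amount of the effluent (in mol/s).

Conversion of F: F consumed = 0.554 × 473.7 = 262.4 mol/s = 1ξ₁ + 1ξ₂.
Selectivity: 1ξ₁ / (2ξ₂) = 1.28 → ξ₁ = 2.56 ξ₂.
Substitute: (1·2.56 + 1) ξ₂ = 262.4 → ξ₂ = 73.72 mol/s, ξ₁ = 188.7 mol/s.
Outlet amounts (n = n₀ + Σ ν·ξ):
  F: 473.7 − 1(188.7) − 1(73.72) = 211.3
  A: 976.1 − 1(188.7) − 2(73.72) = 640
  D: 0 + 1(188.7) = 188.7
  C: 0 + 2(73.72) = 147.4
  B: 0 + 2(73.72) = 147.4
Total out = 211.3 + 640 + 188.7 + 147.4 + 147.4 = 1335 mol/s.

1330 mol/s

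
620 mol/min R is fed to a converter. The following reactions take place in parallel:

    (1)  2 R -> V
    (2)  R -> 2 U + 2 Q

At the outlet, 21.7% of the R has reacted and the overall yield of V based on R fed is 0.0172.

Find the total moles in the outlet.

949 mol/min

Yield of V: 1ξ₁ / 620 = 0.0172 → ξ₁ = 10.66 mol/min.
Conversion of R: 2ξ₁ + 1ξ₂ = 0.217 × 620 = 134.5 → ξ₂ = 113.2 mol/min.
Outlet amounts (n = n₀ + Σ ν·ξ):
  R: 620 − 2(10.66) − 1(113.2) = 485.5
  V: 0 + 1(10.66) = 10.66
  U: 0 + 2(113.2) = 226.4
  Q: 0 + 2(113.2) = 226.4
Total out = 485.5 + 10.66 + 226.4 + 226.4 = 949 mol/min.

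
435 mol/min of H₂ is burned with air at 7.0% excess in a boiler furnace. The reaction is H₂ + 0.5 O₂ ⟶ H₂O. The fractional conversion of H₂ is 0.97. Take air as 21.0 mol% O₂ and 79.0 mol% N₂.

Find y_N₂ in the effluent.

Stoichiometric O₂ = 0.5 × 435 = 217.5 mol/min; O₂ fed = 217.5 × 1.070 = 232.7 mol/min.
N₂ fed = 232.7 × 79/21 = 875.5 mol/min.
Fuel reacted = 0.97 × 435 → ξ = 421.9 mol/min.
Outlet (n = n₀ + ν ξ):
  H₂: 435 − 1(421.9) = 13.05
  O₂: 232.7 − 0.5(421.9) = 21.75
  N₂: 875.5 (inert)
  H₂O: 0 + 1(421.9) = 421.9
Total out = 1332 mol/min; y_N₂ = 875.5 / 1332 = 0.6572.

0.657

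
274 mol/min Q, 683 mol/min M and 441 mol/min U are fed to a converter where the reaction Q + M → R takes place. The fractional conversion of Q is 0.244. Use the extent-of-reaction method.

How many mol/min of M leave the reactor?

616 mol/min

Q reacted = 0.244 × 274 = 66.86 mol/min; ν_Q = −1, so ξ = 66.86/1 = 66.86 mol/min.
Outlet amounts (n = n₀ + ν ξ):
  Q: 274 − 1(66.86) = 207.1
  M: 683 − 1(66.86) = 616.1
  R: 0 + 1(66.86) = 66.86
  U: 441 (inert)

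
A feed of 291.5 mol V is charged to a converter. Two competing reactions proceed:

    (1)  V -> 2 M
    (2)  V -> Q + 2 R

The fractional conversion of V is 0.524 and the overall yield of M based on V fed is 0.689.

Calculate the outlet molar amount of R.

105 mol

Yield of M: 2ξ₁ / 291.5 = 0.689 → ξ₁ = 100.4 mol.
Conversion of V: 1ξ₁ + 1ξ₂ = 0.524 × 291.5 = 152.7 → ξ₂ = 52.32 mol.
Outlet amounts (n = n₀ + Σ ν·ξ):
  V: 291.5 − 1(100.4) − 1(52.32) = 138.8
  M: 0 + 2(100.4) = 200.8
  Q: 0 + 1(52.32) = 52.32
  R: 0 + 2(52.32) = 104.6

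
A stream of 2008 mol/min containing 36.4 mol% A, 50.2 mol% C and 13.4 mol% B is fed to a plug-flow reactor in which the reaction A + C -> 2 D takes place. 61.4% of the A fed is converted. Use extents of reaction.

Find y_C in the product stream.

0.279

A reacted = 0.614 × 730.9 = 448.8 mol/min; ν_A = −1, so ξ = 448.8/1 = 448.8 mol/min.
Outlet amounts (n = n₀ + ν ξ):
  A: 730.9 − 1(448.8) = 282.1
  C: 1008 − 1(448.8) = 559.2
  D: 0 + 2(448.8) = 897.6
  B: 269.1 (inert)
Total out = 2008 mol/min; y_C = 559.2 / 2008 = 0.2785.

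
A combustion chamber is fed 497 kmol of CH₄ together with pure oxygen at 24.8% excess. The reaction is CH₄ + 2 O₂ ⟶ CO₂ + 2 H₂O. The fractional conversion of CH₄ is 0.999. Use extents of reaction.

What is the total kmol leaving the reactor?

Stoichiometric O₂ = 2 × 497 = 994 kmol; O₂ fed = 994 × 1.248 = 1241 kmol.
Fuel reacted = 0.999 × 497 → ξ = 496.5 kmol.
Outlet (n = n₀ + ν ξ):
  CH₄: 497 − 1(496.5) = 0.497
  O₂: 1241 − 2(496.5) = 247.5
  CO₂: 0 + 1(496.5) = 496.5
  H₂O: 0 + 2(496.5) = 993
Total out = 0.497 + 247.5 + 496.5 + 993 = 1738 kmol.

1740 kmol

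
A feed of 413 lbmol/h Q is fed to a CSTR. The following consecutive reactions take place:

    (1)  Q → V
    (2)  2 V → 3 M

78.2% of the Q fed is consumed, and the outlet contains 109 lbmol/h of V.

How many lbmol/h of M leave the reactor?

321 lbmol/h

Conversion of Q: Q consumed = 1ξ₁ = 0.782 × 413 → ξ₁ = 323 lbmol/h.
V balance: n_V = 0 + 1ξ₁ − 2ξ₂ = 109 → ξ₂ = (1·323 − 109)/2 = 107 lbmol/h.
Outlet amounts (n = n₀ + Σ ν·ξ):
  Q: 413 − 1(323) = 90.03
  V: 0 + 1(323) − 2(107) = 109
  M: 0 + 3(107) = 320.9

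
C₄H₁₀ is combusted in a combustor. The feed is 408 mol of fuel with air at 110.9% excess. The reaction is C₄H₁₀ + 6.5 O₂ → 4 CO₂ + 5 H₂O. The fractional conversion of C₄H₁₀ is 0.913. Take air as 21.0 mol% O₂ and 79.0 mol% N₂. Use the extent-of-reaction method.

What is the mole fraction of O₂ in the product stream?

Stoichiometric O₂ = 6.5 × 408 = 2652 mol; O₂ fed = 2652 × 2.109 = 5593 mol.
N₂ fed = 5593 × 79/21 = 21040 mol.
Fuel reacted = 0.913 × 408 → ξ = 372.5 mol.
Outlet (n = n₀ + ν ξ):
  C₄H₁₀: 408 − 1(372.5) = 35.5
  O₂: 5593 − 6.5(372.5) = 3172
  N₂: 21040 (inert)
  CO₂: 0 + 4(372.5) = 1490
  H₂O: 0 + 5(372.5) = 1863
Total out = 27600 mol; y_O₂ = 3172 / 27600 = 0.1149.

0.115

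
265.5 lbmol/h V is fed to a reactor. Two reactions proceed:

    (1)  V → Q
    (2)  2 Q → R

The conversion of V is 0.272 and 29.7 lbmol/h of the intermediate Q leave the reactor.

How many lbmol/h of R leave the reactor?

21.3 lbmol/h

Conversion of V: V consumed = 1ξ₁ = 0.272 × 265.5 → ξ₁ = 72.22 lbmol/h.
Q balance: n_Q = 0 + 1ξ₁ − 2ξ₂ = 29.7 → ξ₂ = (1·72.22 − 29.7)/2 = 21.26 lbmol/h.
Outlet amounts (n = n₀ + Σ ν·ξ):
  V: 265.5 − 1(72.22) = 193.3
  Q: 0 + 1(72.22) − 2(21.26) = 29.7
  R: 0 + 1(21.26) = 21.26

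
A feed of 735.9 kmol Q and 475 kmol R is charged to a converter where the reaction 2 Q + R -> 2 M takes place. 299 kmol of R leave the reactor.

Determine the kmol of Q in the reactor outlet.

For R: n = n₀ − 1ξ → 299 = 475 − 1ξ, giving ξ = 176 kmol.
Outlet amounts (n = n₀ + ν ξ):
  Q: 735.9 − 2(176) = 383.9
  R: 475 − 1(176) = 299
  M: 0 + 2(176) = 352

384 kmol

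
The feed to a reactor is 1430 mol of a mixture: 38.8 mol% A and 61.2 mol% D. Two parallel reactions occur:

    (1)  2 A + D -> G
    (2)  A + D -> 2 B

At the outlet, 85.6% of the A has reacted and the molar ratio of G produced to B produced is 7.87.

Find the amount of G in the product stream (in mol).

230 mol

Conversion of A: A consumed = 0.856 × 554.8 = 474.9 mol = 2ξ₁ + 1ξ₂.
Selectivity: 1ξ₁ / (2ξ₂) = 7.87 → ξ₁ = 15.74 ξ₂.
Substitute: (2·15.74 + 1) ξ₂ = 474.9 → ξ₂ = 14.62 mol, ξ₁ = 230.2 mol.
Outlet amounts (n = n₀ + Σ ν·ξ):
  A: 554.8 − 2(230.2) − 1(14.62) = 79.9
  D: 875.2 − 1(230.2) − 1(14.62) = 630.4
  G: 0 + 1(230.2) = 230.2
  B: 0 + 2(14.62) = 29.25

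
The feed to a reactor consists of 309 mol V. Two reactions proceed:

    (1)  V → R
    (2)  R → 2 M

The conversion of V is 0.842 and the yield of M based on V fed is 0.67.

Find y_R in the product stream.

Conversion of V: V consumed = 1ξ₁ = 0.842 × 309 → ξ₁ = 260.2 mol.
Yield of M: 2ξ₂ / 309 = 0.67 → ξ₂ = 103.5 mol.
Outlet amounts (n = n₀ + Σ ν·ξ):
  V: 309 − 1(260.2) = 48.82
  R: 0 + 1(260.2) − 1(103.5) = 156.7
  M: 0 + 2(103.5) = 207
Total out = 412.5 mol; y_R = 156.7 / 412.5 = 0.3798.

0.38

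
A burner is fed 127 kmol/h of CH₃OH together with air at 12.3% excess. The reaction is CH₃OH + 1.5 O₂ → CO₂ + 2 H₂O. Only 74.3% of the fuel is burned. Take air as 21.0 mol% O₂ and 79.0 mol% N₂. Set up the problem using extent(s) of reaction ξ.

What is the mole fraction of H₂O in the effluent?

0.158

Stoichiometric O₂ = 1.5 × 127 = 190.5 kmol/h; O₂ fed = 190.5 × 1.123 = 213.9 kmol/h.
N₂ fed = 213.9 × 79/21 = 804.8 kmol/h.
Fuel reacted = 0.743 × 127 → ξ = 94.36 kmol/h.
Outlet (n = n₀ + ν ξ):
  CH₃OH: 127 − 1(94.36) = 32.64
  O₂: 213.9 − 1.5(94.36) = 72.39
  N₂: 804.8 (inert)
  CO₂: 0 + 1(94.36) = 94.36
  H₂O: 0 + 2(94.36) = 188.7
Total out = 1193 kmol/h; y_H₂O = 188.7 / 1193 = 0.1582.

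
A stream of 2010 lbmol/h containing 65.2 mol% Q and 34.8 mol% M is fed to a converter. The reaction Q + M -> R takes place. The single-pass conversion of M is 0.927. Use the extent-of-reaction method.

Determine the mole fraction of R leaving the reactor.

0.476

M reacted = 0.927 × 699.5 = 648.4 lbmol/h; ν_M = −1, so ξ = 648.4/1 = 648.4 lbmol/h.
Outlet amounts (n = n₀ + ν ξ):
  Q: 1311 − 1(648.4) = 662.1
  M: 699.5 − 1(648.4) = 51.06
  R: 0 + 1(648.4) = 648.4
Total out = 1362 lbmol/h; y_R = 648.4 / 1362 = 0.4762.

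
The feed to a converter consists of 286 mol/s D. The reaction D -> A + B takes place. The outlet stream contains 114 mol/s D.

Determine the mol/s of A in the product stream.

For D: n = n₀ − 1ξ → 114 = 286 − 1ξ, giving ξ = 172 mol/s.
Outlet amounts (n = n₀ + ν ξ):
  D: 286 − 1(172) = 114
  A: 0 + 1(172) = 172
  B: 0 + 1(172) = 172

172 mol/s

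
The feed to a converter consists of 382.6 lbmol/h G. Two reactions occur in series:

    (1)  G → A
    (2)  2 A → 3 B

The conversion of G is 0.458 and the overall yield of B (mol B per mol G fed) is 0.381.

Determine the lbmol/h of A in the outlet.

Conversion of G: G consumed = 1ξ₁ = 0.458 × 382.6 → ξ₁ = 175.2 lbmol/h.
Yield of B: 3ξ₂ / 382.6 = 0.381 → ξ₂ = 48.59 lbmol/h.
Outlet amounts (n = n₀ + Σ ν·ξ):
  G: 382.6 − 1(175.2) = 207.4
  A: 0 + 1(175.2) − 2(48.59) = 78.05
  B: 0 + 3(48.59) = 145.8

78.1 lbmol/h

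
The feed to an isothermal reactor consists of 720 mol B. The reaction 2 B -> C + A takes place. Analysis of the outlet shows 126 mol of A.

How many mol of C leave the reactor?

For A: n = n₀ + 1ξ → 126 = 0 + 1ξ, giving ξ = 126 mol.
Outlet amounts (n = n₀ + ν ξ):
  B: 720 − 2(126) = 468
  C: 0 + 1(126) = 126
  A: 0 + 1(126) = 126

126 mol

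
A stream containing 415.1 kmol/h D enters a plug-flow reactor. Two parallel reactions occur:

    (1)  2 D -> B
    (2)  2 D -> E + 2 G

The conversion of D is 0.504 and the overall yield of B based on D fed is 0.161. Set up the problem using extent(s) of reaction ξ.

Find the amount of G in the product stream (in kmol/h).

75.5 kmol/h

Yield of B: 1ξ₁ / 415.1 = 0.161 → ξ₁ = 66.83 kmol/h.
Conversion of D: 2ξ₁ + 2ξ₂ = 0.504 × 415.1 = 209.2 → ξ₂ = 37.77 kmol/h.
Outlet amounts (n = n₀ + Σ ν·ξ):
  D: 415.1 − 2(66.83) − 2(37.77) = 205.9
  B: 0 + 1(66.83) = 66.83
  E: 0 + 1(37.77) = 37.77
  G: 0 + 2(37.77) = 75.55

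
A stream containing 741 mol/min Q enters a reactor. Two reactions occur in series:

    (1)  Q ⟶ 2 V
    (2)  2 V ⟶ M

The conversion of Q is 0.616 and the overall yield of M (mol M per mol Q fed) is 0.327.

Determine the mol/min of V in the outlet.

Conversion of Q: Q consumed = 1ξ₁ = 0.616 × 741 → ξ₁ = 456.5 mol/min.
Yield of M: 1ξ₂ / 741 = 0.327 → ξ₂ = 242.3 mol/min.
Outlet amounts (n = n₀ + Σ ν·ξ):
  Q: 741 − 1(456.5) = 284.5
  V: 0 + 2(456.5) − 2(242.3) = 428.3
  M: 0 + 1(242.3) = 242.3

428 mol/min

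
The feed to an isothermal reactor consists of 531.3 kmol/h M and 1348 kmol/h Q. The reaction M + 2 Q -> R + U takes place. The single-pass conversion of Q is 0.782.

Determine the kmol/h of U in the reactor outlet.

Q reacted = 0.782 × 1348 = 1054 kmol/h; ν_Q = −2, so ξ = 1054/2 = 527.1 kmol/h.
Outlet amounts (n = n₀ + ν ξ):
  M: 531.3 − 1(527.1) = 4.232
  Q: 1348 − 2(527.1) = 293.9
  R: 0 + 1(527.1) = 527.1
  U: 0 + 1(527.1) = 527.1

527 kmol/h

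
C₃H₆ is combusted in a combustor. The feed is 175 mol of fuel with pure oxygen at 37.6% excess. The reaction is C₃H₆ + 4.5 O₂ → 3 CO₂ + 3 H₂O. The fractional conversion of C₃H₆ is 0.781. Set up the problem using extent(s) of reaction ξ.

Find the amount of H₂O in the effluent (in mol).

410 mol

Stoichiometric O₂ = 4.5 × 175 = 787.5 mol; O₂ fed = 787.5 × 1.376 = 1084 mol.
Fuel reacted = 0.781 × 175 → ξ = 136.7 mol.
Outlet (n = n₀ + ν ξ):
  C₃H₆: 175 − 1(136.7) = 38.32
  O₂: 1084 − 4.5(136.7) = 468.6
  CO₂: 0 + 3(136.7) = 410
  H₂O: 0 + 3(136.7) = 410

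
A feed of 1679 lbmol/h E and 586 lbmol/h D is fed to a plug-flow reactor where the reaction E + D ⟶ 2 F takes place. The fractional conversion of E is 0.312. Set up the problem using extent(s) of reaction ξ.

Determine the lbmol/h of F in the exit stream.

1050 lbmol/h

E reacted = 0.312 × 1679 = 523.8 lbmol/h; ν_E = −1, so ξ = 523.8/1 = 523.8 lbmol/h.
Outlet amounts (n = n₀ + ν ξ):
  E: 1679 − 1(523.8) = 1155
  D: 586 − 1(523.8) = 62.15
  F: 0 + 2(523.8) = 1048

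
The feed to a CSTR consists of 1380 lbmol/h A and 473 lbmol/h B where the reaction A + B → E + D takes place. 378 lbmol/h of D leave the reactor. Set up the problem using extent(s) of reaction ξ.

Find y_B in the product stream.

For D: n = n₀ + 1ξ → 378 = 0 + 1ξ, giving ξ = 378 lbmol/h.
Outlet amounts (n = n₀ + ν ξ):
  A: 1380 − 1(378) = 1002
  B: 473 − 1(378) = 95
  E: 0 + 1(378) = 378
  D: 0 + 1(378) = 378
Total out = 1853 lbmol/h; y_B = 95 / 1853 = 0.05127.

0.0513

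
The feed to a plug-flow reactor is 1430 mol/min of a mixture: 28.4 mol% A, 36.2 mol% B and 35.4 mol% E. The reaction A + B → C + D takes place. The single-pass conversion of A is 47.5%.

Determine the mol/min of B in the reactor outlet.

A reacted = 0.475 × 406.1 = 192.9 mol/min; ν_A = −1, so ξ = 192.9/1 = 192.9 mol/min.
Outlet amounts (n = n₀ + ν ξ):
  A: 406.1 − 1(192.9) = 213.2
  B: 517.7 − 1(192.9) = 324.8
  C: 0 + 1(192.9) = 192.9
  D: 0 + 1(192.9) = 192.9
  E: 506.2 (inert)

325 mol/min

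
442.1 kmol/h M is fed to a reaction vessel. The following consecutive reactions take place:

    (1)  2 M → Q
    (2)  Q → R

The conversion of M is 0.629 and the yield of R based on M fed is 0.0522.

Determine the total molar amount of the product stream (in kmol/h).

303 kmol/h

Conversion of M: M consumed = 2ξ₁ = 0.629 × 442.1 → ξ₁ = 139 kmol/h.
Yield of R: 1ξ₂ / 442.1 = 0.0522 → ξ₂ = 23.08 kmol/h.
Outlet amounts (n = n₀ + Σ ν·ξ):
  M: 442.1 − 2(139) = 164
  Q: 0 + 1(139) − 1(23.08) = 116
  R: 0 + 1(23.08) = 23.08
Total out = 164 + 116 + 23.08 = 303.1 kmol/h.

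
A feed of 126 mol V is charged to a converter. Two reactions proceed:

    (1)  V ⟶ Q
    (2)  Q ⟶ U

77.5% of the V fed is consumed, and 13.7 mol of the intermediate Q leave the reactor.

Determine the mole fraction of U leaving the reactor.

Conversion of V: V consumed = 1ξ₁ = 0.775 × 126 → ξ₁ = 97.65 mol.
Q balance: n_Q = 0 + 1ξ₁ − 1ξ₂ = 13.7 → ξ₂ = (1·97.65 − 13.7)/1 = 83.95 mol.
Outlet amounts (n = n₀ + Σ ν·ξ):
  V: 126 − 1(97.65) = 28.35
  Q: 0 + 1(97.65) − 1(83.95) = 13.7
  U: 0 + 1(83.95) = 83.95
Total out = 126 mol; y_U = 83.95 / 126 = 0.6663.

0.666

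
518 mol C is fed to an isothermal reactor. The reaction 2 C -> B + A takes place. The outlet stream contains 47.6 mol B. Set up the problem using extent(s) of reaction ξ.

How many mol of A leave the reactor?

47.6 mol

For B: n = n₀ + 1ξ → 47.6 = 0 + 1ξ, giving ξ = 47.6 mol.
Outlet amounts (n = n₀ + ν ξ):
  C: 518 − 2(47.6) = 422.8
  B: 0 + 1(47.6) = 47.6
  A: 0 + 1(47.6) = 47.6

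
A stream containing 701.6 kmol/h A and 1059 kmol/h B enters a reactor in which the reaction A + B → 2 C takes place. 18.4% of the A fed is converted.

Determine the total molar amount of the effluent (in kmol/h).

1760 kmol/h

A reacted = 0.184 × 701.6 = 129.1 kmol/h; ν_A = −1, so ξ = 129.1/1 = 129.1 kmol/h.
Outlet amounts (n = n₀ + ν ξ):
  A: 701.6 − 1(129.1) = 572.5
  B: 1059 − 1(129.1) = 929.9
  C: 0 + 2(129.1) = 258.2
Total out = 572.5 + 929.9 + 258.2 = 1761 kmol/h.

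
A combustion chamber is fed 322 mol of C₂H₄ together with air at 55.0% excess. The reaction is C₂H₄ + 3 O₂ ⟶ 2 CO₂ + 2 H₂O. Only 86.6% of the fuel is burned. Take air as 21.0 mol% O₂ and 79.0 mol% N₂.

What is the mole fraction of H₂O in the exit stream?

0.0748

Stoichiometric O₂ = 3 × 322 = 966 mol; O₂ fed = 966 × 1.550 = 1497 mol.
N₂ fed = 1497 × 79/21 = 5633 mol.
Fuel reacted = 0.866 × 322 → ξ = 278.9 mol.
Outlet (n = n₀ + ν ξ):
  C₂H₄: 322 − 1(278.9) = 43.15
  O₂: 1497 − 3(278.9) = 660.7
  N₂: 5633 (inert)
  CO₂: 0 + 2(278.9) = 557.7
  H₂O: 0 + 2(278.9) = 557.7
Total out = 7452 mol; y_H₂O = 557.7 / 7452 = 0.07484.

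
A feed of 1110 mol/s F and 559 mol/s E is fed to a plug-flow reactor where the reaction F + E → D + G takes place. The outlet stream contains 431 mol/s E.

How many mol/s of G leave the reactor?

128 mol/s

For E: n = n₀ − 1ξ → 431 = 559 − 1ξ, giving ξ = 128 mol/s.
Outlet amounts (n = n₀ + ν ξ):
  F: 1110 − 1(128) = 982
  E: 559 − 1(128) = 431
  D: 0 + 1(128) = 128
  G: 0 + 1(128) = 128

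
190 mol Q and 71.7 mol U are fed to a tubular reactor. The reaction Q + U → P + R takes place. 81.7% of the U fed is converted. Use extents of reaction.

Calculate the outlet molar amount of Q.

U reacted = 0.817 × 71.7 = 58.58 mol; ν_U = −1, so ξ = 58.58/1 = 58.58 mol.
Outlet amounts (n = n₀ + ν ξ):
  Q: 190 − 1(58.58) = 131.4
  U: 71.7 − 1(58.58) = 13.12
  P: 0 + 1(58.58) = 58.58
  R: 0 + 1(58.58) = 58.58

131 mol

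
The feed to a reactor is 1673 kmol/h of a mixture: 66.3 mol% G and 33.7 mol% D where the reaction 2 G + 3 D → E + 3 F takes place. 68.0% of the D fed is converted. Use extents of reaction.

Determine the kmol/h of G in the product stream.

854 kmol/h

D reacted = 0.68 × 563.8 = 383.4 kmol/h; ν_D = −3, so ξ = 383.4/3 = 127.8 kmol/h.
Outlet amounts (n = n₀ + ν ξ):
  G: 1109 − 2(127.8) = 853.6
  D: 563.8 − 3(127.8) = 180.4
  E: 0 + 1(127.8) = 127.8
  F: 0 + 3(127.8) = 383.4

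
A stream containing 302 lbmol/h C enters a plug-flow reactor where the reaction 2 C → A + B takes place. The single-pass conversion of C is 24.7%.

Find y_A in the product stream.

C reacted = 0.247 × 302 = 74.59 lbmol/h; ν_C = −2, so ξ = 74.59/2 = 37.3 lbmol/h.
Outlet amounts (n = n₀ + ν ξ):
  C: 302 − 2(37.3) = 227.4
  A: 0 + 1(37.3) = 37.3
  B: 0 + 1(37.3) = 37.3
Total out = 302 lbmol/h; y_A = 37.3 / 302 = 0.1235.

0.123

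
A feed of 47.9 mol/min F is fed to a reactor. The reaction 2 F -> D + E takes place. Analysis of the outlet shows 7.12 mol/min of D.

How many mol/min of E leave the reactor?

For D: n = n₀ + 1ξ → 7.12 = 0 + 1ξ, giving ξ = 7.12 mol/min.
Outlet amounts (n = n₀ + ν ξ):
  F: 47.9 − 2(7.12) = 33.66
  D: 0 + 1(7.12) = 7.12
  E: 0 + 1(7.12) = 7.12

7.12 mol/min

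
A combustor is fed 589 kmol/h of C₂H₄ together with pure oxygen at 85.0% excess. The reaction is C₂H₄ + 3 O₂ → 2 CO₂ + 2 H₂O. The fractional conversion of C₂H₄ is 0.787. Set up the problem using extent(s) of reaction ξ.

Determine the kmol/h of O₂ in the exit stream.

1880 kmol/h

Stoichiometric O₂ = 3 × 589 = 1767 kmol/h; O₂ fed = 1767 × 1.850 = 3269 kmol/h.
Fuel reacted = 0.787 × 589 → ξ = 463.5 kmol/h.
Outlet (n = n₀ + ν ξ):
  C₂H₄: 589 − 1(463.5) = 125.5
  O₂: 3269 − 3(463.5) = 1878
  CO₂: 0 + 2(463.5) = 927.1
  H₂O: 0 + 2(463.5) = 927.1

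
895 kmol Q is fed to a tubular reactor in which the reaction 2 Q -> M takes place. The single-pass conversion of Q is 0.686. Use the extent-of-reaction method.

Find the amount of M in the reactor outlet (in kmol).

Q reacted = 0.686 × 895 = 614 kmol; ν_Q = −2, so ξ = 614/2 = 307 kmol.
Outlet amounts (n = n₀ + ν ξ):
  Q: 895 − 2(307) = 281
  M: 0 + 1(307) = 307

307 kmol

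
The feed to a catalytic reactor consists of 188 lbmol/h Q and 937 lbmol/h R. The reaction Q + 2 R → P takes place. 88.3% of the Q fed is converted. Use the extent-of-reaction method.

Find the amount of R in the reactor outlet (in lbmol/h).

605 lbmol/h

Q reacted = 0.883 × 188 = 166 lbmol/h; ν_Q = −1, so ξ = 166/1 = 166 lbmol/h.
Outlet amounts (n = n₀ + ν ξ):
  Q: 188 − 1(166) = 22
  R: 937 − 2(166) = 605
  P: 0 + 1(166) = 166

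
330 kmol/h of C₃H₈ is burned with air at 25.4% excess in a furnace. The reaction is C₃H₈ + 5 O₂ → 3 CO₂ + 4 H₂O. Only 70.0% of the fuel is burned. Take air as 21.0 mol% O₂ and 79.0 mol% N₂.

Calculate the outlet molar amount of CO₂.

693 kmol/h

Stoichiometric O₂ = 5 × 330 = 1650 kmol/h; O₂ fed = 1650 × 1.254 = 2069 kmol/h.
N₂ fed = 2069 × 79/21 = 7784 kmol/h.
Fuel reacted = 0.7 × 330 → ξ = 231 kmol/h.
Outlet (n = n₀ + ν ξ):
  C₃H₈: 330 − 1(231) = 99
  O₂: 2069 − 5(231) = 914.1
  N₂: 7784 (inert)
  CO₂: 0 + 3(231) = 693
  H₂O: 0 + 4(231) = 924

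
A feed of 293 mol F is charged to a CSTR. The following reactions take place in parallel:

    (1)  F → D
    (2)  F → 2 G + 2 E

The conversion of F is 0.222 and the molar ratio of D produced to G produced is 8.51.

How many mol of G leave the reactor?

7.22 mol

Conversion of F: F consumed = 0.222 × 293 = 65.05 mol = 1ξ₁ + 1ξ₂.
Selectivity: 1ξ₁ / (2ξ₂) = 8.51 → ξ₁ = 17.02 ξ₂.
Substitute: (1·17.02 + 1) ξ₂ = 65.05 → ξ₂ = 3.61 mol, ξ₁ = 61.44 mol.
Outlet amounts (n = n₀ + Σ ν·ξ):
  F: 293 − 1(61.44) − 1(3.61) = 228
  D: 0 + 1(61.44) = 61.44
  G: 0 + 2(3.61) = 7.219
  E: 0 + 2(3.61) = 7.219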